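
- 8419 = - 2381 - 6038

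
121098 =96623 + 24475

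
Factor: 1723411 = 863^1*1997^1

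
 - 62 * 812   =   - 50344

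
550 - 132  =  418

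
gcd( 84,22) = 2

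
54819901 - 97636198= - 42816297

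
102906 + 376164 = 479070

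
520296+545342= 1065638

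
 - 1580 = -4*395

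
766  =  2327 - 1561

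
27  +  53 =80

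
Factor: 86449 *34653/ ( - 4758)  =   - 2^ ( - 1)*11^1 * 13^( - 1)*29^1*61^(-1)* 271^1*11551^1 = - 998572399/1586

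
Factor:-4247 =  - 31^1*137^1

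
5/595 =1/119=0.01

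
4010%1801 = 408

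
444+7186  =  7630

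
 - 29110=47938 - 77048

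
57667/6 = 57667/6 = 9611.17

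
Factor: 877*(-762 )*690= - 2^2*3^2*5^1*23^1*127^1*877^1 =- 461109060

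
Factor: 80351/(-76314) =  - 2^( - 1) * 3^( - 1)  *7^( - 1) *19^1*23^ ( - 1 )*79^( - 1) * 4229^1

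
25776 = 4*6444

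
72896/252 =289+ 17/63 = 289.27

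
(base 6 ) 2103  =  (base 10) 471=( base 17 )1ac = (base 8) 727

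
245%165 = 80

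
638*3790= 2418020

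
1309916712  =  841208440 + 468708272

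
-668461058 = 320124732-988585790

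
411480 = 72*5715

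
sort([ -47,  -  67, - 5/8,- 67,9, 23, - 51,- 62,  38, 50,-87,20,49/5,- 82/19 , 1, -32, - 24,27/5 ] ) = [  -  87, - 67, - 67, - 62, -51, - 47,  -  32, - 24,-82/19,-5/8, 1,27/5, 9,49/5,20, 23,38, 50 ]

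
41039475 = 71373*575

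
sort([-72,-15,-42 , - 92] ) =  [ - 92, - 72 , - 42, - 15] 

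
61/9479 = 61/9479 = 0.01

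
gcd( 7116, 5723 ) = 1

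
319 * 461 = 147059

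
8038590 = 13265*606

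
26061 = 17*1533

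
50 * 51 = 2550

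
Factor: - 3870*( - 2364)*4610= 42175414800 =2^4*3^3*5^2*43^1*197^1*461^1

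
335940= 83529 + 252411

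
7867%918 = 523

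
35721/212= 35721/212 = 168.50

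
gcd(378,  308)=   14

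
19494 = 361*54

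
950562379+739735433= 1690297812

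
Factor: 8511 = 3^1 * 2837^1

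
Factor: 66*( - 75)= - 4950= -2^1*3^2 * 5^2 * 11^1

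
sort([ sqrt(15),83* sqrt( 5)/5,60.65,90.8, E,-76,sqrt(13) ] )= [-76, E,sqrt( 13),  sqrt(15 ),83*sqrt(5)/5,60.65,90.8] 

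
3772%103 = 64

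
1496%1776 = 1496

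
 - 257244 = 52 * ( - 4947)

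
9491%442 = 209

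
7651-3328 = 4323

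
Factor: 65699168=2^5*31^1*103^1 *643^1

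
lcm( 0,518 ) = 0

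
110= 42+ 68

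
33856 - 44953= - 11097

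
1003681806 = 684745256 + 318936550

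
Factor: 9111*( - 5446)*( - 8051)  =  2^1*3^1*7^1*83^1*97^1*389^1*3037^1 = 399478591806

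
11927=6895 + 5032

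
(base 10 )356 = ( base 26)di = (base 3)111012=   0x164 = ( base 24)EK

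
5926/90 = 2963/45  =  65.84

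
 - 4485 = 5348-9833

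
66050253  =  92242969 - 26192716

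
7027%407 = 108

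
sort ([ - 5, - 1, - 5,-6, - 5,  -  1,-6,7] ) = [ - 6, - 6, - 5,- 5,-5, - 1,-1, 7] 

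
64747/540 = 119 + 487/540=119.90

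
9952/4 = 2488 = 2488.00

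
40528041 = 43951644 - 3423603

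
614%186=56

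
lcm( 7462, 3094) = 126854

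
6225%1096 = 745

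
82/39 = 2 + 4/39= 2.10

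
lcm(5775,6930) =34650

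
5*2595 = 12975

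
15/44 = 15/44= 0.34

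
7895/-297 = -7895/297 = -26.58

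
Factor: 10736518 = 2^1*13^1*412943^1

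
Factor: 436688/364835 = 2^4*5^ ( - 1)*7^2*131^ ( - 1) = 784/655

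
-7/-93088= 7/93088 = 0.00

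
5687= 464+5223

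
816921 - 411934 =404987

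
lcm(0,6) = 0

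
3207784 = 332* 9662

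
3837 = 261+3576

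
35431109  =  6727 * 5267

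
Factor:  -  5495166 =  - 2^1*3^2*37^2*223^1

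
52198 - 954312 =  - 902114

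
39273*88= 3456024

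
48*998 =47904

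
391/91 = 4 + 27/91 =4.30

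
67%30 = 7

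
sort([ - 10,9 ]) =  [ - 10,9]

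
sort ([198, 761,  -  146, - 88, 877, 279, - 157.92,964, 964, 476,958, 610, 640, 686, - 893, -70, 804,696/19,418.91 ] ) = [ - 893,  -  157.92,  -  146, - 88, -70,696/19, 198,279, 418.91, 476, 610, 640, 686, 761,  804, 877, 958 , 964, 964 ] 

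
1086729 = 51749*21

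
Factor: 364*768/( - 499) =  - 279552/499= - 2^10*3^1*7^1*13^1*499^ (-1) 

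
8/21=8/21 = 0.38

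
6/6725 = 6/6725  =  0.00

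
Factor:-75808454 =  - 2^1*31^1*1222717^1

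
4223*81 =342063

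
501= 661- 160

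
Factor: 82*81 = 6642 = 2^1*3^4*41^1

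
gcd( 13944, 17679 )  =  249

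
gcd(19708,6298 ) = 2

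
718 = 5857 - 5139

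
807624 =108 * 7478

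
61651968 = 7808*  7896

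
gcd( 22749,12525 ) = 3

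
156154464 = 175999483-19845019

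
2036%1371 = 665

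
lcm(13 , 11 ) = 143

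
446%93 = 74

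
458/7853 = 458/7853 = 0.06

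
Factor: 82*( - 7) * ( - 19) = 10906 = 2^1*7^1*19^1*41^1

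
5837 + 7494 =13331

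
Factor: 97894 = 2^1 *48947^1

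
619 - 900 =-281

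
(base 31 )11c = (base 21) 25h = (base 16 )3ec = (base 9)1335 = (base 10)1004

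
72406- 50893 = 21513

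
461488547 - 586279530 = -124790983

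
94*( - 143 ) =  - 13442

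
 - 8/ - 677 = 8/677 = 0.01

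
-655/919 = -655/919 = - 0.71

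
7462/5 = 1492+2/5  =  1492.40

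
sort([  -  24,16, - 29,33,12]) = [-29, - 24,12, 16,33 ] 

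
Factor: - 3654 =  - 2^1*3^2*7^1 * 29^1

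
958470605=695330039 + 263140566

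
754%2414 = 754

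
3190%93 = 28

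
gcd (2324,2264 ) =4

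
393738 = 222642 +171096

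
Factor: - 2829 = -3^1*23^1*41^1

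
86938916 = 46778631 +40160285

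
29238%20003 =9235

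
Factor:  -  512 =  - 2^9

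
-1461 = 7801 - 9262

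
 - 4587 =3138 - 7725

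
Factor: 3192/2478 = 2^2*19^1*59^( - 1) = 76/59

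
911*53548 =48782228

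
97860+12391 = 110251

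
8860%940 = 400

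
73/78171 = 73/78171 = 0.00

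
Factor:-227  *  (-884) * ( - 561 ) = -112574748 = -2^2*3^1 * 11^1*13^1 *17^2*227^1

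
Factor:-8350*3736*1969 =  - 61424136400 = - 2^4 * 5^2*11^1*  167^1*179^1*467^1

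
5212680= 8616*605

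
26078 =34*767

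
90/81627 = 30/27209 = 0.00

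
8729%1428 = 161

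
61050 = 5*12210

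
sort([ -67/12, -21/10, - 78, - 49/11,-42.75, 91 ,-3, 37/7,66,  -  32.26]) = [-78,-42.75, - 32.26, - 67/12,-49/11,-3,-21/10, 37/7 , 66, 91] 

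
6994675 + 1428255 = 8422930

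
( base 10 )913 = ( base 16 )391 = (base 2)1110010001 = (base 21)21A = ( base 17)32c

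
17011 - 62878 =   -  45867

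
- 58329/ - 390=149+73/130=149.56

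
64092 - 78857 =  - 14765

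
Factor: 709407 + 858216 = 1567623 = 3^1*522541^1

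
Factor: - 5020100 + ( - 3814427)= - 13^1*37^1*18367^1 = -8834527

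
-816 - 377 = -1193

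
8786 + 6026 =14812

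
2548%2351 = 197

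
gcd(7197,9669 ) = 3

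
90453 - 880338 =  - 789885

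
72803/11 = 72803/11 = 6618.45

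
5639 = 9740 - 4101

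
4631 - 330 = 4301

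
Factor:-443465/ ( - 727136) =605/992 = 2^ ( - 5 ) * 5^1*11^2 * 31^(-1)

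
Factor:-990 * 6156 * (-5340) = 2^5*3^7*5^2*11^1*19^1 * 89^1 = 32544309600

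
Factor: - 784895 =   -  5^1*156979^1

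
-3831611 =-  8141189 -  - 4309578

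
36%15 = 6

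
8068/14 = 4034/7 = 576.29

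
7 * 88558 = 619906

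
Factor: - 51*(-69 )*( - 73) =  - 256887 = - 3^2*17^1*23^1 * 73^1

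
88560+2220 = 90780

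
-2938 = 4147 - 7085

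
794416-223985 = 570431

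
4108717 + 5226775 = 9335492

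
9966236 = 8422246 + 1543990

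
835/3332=835/3332 = 0.25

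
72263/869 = 83+136/869= 83.16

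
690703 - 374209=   316494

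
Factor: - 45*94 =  - 2^1*3^2*5^1*47^1 = -4230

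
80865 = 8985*9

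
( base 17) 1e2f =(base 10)9008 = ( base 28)bdk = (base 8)21460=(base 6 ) 105412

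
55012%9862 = 5702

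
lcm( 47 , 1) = 47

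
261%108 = 45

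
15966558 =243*65706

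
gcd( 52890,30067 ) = 1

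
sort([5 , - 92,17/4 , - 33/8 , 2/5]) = [ - 92,  -  33/8,2/5, 17/4,5]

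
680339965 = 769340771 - 89000806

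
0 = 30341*0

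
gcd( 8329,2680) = 1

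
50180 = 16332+33848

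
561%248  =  65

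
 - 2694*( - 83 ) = 223602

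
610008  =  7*87144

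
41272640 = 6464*6385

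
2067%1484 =583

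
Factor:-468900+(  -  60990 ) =- 2^1*3^1*5^1*17^1*1039^1 = - 529890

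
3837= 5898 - 2061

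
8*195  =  1560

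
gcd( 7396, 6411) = 1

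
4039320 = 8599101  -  4559781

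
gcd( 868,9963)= 1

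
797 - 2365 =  - 1568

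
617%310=307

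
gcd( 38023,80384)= 1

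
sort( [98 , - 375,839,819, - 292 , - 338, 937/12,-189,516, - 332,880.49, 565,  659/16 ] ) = [-375, - 338,-332, - 292 ,  -  189 , 659/16,937/12,98 , 516 , 565, 819, 839, 880.49 ] 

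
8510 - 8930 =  - 420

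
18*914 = 16452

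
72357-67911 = 4446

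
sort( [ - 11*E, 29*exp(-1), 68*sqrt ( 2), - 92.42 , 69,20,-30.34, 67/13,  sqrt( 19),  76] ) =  [ - 92.42,-30.34, - 11 *E, sqrt( 19),67/13, 29*exp( - 1),20, 69,76 , 68*sqrt( 2 )] 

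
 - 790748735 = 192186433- 982935168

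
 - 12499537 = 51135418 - 63634955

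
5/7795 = 1/1559 = 0.00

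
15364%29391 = 15364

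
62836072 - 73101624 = - 10265552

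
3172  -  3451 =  - 279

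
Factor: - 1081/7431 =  - 3^(- 1 )*23^1 * 47^1*2477^ ( - 1 ) 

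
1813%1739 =74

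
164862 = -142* (-1161)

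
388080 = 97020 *4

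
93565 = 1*93565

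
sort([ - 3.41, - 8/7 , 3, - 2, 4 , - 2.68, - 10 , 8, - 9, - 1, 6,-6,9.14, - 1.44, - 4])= [ - 10, - 9, - 6,  -  4, - 3.41, - 2.68,-2, - 1.44, - 8/7, - 1, 3,  4,6, 8 , 9.14 ]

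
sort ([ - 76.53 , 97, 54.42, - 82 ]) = [ - 82,  -  76.53, 54.42,  97] 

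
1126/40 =563/20 = 28.15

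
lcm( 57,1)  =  57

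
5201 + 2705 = 7906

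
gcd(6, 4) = 2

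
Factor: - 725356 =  - 2^2*17^1*10667^1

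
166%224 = 166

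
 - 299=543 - 842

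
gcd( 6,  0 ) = 6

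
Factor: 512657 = 512657^1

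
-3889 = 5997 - 9886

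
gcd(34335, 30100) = 35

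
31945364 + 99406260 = 131351624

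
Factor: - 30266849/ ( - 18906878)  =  2^( - 1)*47^( - 1)*197^ ( - 1)*1021^( - 1) * 30266849^1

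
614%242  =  130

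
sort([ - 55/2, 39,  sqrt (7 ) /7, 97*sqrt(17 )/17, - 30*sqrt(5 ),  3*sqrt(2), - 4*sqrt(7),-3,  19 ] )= [ - 30 * sqrt(5), - 55/2,  -  4*sqrt( 7 ), - 3,  sqrt ( 7 )/7,3* sqrt(2), 19,97*sqrt(17 )/17, 39] 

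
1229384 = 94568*13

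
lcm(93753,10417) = 93753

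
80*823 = 65840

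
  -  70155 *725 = -50862375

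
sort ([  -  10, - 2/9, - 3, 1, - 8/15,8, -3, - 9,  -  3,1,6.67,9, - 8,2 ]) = [ - 10, - 9, - 8, - 3 ,  -  3,-3,  -  8/15, - 2/9, 1,  1,2,6.67, 8, 9]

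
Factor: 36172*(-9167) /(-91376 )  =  2^( - 2)*89^1*103^1*5711^( - 1) *9043^1 = 82897181/22844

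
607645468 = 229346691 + 378298777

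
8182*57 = 466374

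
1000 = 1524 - 524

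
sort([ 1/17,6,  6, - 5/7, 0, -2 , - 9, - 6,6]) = [ - 9, - 6, - 2, - 5/7,0, 1/17,  6,6, 6]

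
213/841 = 213/841 = 0.25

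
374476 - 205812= 168664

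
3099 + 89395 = 92494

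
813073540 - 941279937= - 128206397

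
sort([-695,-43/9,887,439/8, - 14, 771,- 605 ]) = [ - 695, - 605,-14,-43/9, 439/8,771,887 ]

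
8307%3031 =2245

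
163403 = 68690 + 94713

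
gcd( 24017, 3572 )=47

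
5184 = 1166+4018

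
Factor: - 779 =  - 19^1*41^1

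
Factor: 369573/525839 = 3^1*123191^1 * 525839^ ( - 1) 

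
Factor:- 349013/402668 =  - 683/788 = - 2^(  -  2) * 197^(  -  1)*683^1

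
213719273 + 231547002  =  445266275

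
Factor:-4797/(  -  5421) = 123/139  =  3^1*41^1*139^(-1)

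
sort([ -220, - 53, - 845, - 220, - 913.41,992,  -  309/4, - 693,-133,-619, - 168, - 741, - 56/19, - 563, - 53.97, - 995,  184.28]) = [-995 , - 913.41, - 845, - 741, - 693  , - 619, - 563, - 220, - 220, - 168, - 133 , - 309/4, - 53.97, - 53, - 56/19,184.28, 992]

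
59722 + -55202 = 4520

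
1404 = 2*702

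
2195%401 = 190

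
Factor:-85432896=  - 2^6*3^2*83^1 *1787^1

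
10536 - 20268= -9732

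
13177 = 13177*1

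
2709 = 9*301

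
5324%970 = 474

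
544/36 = 136/9 = 15.11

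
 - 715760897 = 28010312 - 743771209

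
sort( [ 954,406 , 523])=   [406 , 523,954] 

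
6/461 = 6/461 = 0.01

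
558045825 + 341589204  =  899635029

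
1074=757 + 317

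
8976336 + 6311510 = 15287846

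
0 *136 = 0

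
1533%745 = 43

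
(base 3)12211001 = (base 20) AC0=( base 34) 3MO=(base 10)4240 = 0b1000010010000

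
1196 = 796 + 400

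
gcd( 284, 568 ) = 284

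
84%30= 24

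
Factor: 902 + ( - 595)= 307^1 = 307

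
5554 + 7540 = 13094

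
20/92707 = 20/92707 =0.00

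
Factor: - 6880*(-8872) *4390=2^9*5^2*43^1*439^1*1109^1 = 267962790400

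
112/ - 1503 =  - 112/1503 = -0.07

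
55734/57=977+ 15/19  =  977.79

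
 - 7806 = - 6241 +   -  1565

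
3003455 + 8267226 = 11270681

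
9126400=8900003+226397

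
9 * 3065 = 27585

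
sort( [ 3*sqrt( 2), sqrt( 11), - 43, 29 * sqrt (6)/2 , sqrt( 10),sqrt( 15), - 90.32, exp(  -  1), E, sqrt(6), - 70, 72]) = [ -90.32, - 70, - 43, exp (-1), sqrt ( 6), E , sqrt(  10), sqrt( 11),sqrt( 15 ),3*sqrt( 2), 29*sqrt( 6)/2,  72] 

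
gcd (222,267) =3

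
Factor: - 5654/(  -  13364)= 2^ ( - 1) *11^1*13^(  -  1) = 11/26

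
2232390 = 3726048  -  1493658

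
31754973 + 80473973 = 112228946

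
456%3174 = 456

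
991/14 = 991/14 = 70.79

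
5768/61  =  5768/61 = 94.56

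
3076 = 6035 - 2959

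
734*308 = 226072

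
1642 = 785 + 857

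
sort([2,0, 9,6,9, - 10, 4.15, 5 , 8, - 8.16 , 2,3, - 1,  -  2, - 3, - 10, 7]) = [ - 10,  -  10, - 8.16, - 3, - 2 ,-1, 0,2 , 2, 3, 4.15, 5,6,  7, 8, 9,  9]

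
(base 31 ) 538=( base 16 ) 132A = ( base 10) 4906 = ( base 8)11452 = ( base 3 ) 20201201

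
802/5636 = 401/2818 = 0.14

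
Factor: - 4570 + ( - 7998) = - 2^3 * 1571^1  =  -12568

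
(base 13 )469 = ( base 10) 763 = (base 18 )267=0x2fb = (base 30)pd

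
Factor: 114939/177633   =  11^1*17^(  -  1) = 11/17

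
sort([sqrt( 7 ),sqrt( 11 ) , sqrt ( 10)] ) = [ sqrt(7), sqrt(  10 ),sqrt(11 )]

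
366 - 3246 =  - 2880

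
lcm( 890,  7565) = 15130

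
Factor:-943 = - 23^1*41^1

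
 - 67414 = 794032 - 861446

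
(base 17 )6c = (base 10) 114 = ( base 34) 3c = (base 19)60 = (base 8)162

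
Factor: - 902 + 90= - 812 = - 2^2*7^1*29^1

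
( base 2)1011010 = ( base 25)3f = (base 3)10100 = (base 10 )90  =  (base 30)30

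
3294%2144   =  1150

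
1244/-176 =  - 311/44 = - 7.07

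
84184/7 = 84184/7 = 12026.29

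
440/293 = 1 + 147/293=1.50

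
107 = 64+43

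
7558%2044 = 1426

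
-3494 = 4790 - 8284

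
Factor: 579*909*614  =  323154954 = 2^1*3^3*101^1*193^1 *307^1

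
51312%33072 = 18240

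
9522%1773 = 657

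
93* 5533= 514569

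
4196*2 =8392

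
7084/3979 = 308/173=1.78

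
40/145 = 8/29= 0.28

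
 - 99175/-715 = 19835/143 =138.71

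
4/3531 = 4/3531 = 0.00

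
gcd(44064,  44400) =48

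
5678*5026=28537628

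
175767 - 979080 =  - 803313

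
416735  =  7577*55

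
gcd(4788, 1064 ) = 532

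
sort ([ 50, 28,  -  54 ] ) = [ - 54 , 28, 50]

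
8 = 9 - 1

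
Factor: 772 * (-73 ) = - 56356=- 2^2*73^1 * 193^1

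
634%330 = 304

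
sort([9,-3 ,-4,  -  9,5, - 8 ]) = [ - 9, - 8, - 4,-3,5, 9]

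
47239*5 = 236195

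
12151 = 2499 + 9652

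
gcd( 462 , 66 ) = 66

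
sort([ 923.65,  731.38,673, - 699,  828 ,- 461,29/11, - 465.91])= [ - 699, - 465.91, -461, 29/11,673,731.38,828,923.65]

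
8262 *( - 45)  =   - 371790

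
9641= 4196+5445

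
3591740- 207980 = 3383760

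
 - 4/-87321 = 4/87321 = 0.00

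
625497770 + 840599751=1466097521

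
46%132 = 46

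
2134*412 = 879208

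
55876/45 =1241 + 31/45 = 1241.69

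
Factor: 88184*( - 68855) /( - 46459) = 2^3*5^1*7^( - 1)*47^1*73^1*151^1*293^1  *6637^(-1 )  =  6071909320/46459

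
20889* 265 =5535585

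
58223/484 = 5293/44=   120.30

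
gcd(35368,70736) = 35368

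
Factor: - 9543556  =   -2^2*11^1*216899^1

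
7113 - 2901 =4212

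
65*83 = 5395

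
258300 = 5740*45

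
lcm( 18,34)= 306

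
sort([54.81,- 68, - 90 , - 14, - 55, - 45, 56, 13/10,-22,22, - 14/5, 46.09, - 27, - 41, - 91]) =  [-91,-90, - 68, - 55, - 45, - 41,  -  27, -22, -14,  -  14/5,13/10,  22,46.09,54.81, 56 ] 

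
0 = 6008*0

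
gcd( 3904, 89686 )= 2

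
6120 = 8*765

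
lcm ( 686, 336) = 16464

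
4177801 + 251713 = 4429514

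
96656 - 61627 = 35029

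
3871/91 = 553/13 = 42.54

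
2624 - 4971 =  - 2347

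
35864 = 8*4483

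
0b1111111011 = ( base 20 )2aj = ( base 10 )1019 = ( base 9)1352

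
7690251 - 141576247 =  - 133885996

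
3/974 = 3/974 = 0.00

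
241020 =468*515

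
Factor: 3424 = 2^5*107^1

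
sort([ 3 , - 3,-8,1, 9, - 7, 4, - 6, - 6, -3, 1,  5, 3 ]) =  [-8, - 7, - 6, - 6, - 3, - 3,1, 1 , 3,3, 4,5, 9]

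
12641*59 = 745819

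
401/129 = 401/129= 3.11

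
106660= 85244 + 21416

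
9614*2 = 19228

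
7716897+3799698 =11516595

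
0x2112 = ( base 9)12546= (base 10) 8466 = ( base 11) 63a7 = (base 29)A1R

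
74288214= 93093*798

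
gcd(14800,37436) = 4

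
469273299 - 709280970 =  - 240007671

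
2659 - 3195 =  - 536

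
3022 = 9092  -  6070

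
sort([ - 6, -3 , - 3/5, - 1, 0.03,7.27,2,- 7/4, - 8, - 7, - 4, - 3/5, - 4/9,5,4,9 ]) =[ - 8, - 7, - 6, - 4, - 3, - 7/4, - 1, - 3/5, - 3/5, - 4/9, 0.03, 2,4, 5,7.27, 9 ]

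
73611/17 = 73611/17 = 4330.06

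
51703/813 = 63 + 484/813 = 63.60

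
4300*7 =30100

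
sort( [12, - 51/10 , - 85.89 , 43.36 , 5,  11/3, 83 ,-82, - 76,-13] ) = [-85.89,-82 , - 76, - 13, - 51/10 , 11/3, 5, 12 , 43.36,83]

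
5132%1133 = 600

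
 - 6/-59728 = 3/29864 = 0.00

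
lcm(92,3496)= 3496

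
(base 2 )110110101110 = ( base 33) 374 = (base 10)3502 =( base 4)312232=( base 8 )6656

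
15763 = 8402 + 7361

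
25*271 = 6775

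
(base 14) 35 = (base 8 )57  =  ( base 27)1k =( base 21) 25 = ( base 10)47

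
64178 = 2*32089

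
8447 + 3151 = 11598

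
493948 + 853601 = 1347549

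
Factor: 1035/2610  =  2^( - 1 ) * 23^1 * 29^(  -  1) = 23/58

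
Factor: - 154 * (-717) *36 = 3975048 = 2^3*3^3*7^1*11^1*239^1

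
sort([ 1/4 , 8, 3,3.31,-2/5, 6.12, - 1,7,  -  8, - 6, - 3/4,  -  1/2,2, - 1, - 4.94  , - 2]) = [- 8,-6, - 4.94,-2, - 1, - 1, - 3/4,  -  1/2,-2/5, 1/4,2,  3,3.31, 6.12,7,8] 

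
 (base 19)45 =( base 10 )81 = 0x51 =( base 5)311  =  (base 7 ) 144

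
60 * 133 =7980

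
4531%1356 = 463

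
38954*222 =8647788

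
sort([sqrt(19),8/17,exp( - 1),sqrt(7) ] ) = [exp(  -  1 ),8/17,sqrt(7 ),sqrt(19)]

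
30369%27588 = 2781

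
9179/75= 9179/75 = 122.39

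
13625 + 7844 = 21469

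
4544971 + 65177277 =69722248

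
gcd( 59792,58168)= 8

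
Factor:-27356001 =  - 3^1*431^1*21157^1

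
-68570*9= -617130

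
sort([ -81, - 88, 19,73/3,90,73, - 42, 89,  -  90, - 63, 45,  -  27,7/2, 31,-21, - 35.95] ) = [ -90, - 88,-81, - 63, - 42, - 35.95, -27, - 21,7/2,19, 73/3,  31, 45, 73 , 89, 90 ]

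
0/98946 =0 = 0.00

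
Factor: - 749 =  - 7^1*107^1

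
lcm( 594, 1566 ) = 17226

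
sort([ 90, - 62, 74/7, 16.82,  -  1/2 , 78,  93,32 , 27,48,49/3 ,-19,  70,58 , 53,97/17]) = [-62,-19, - 1/2, 97/17,74/7,49/3,16.82 , 27, 32,48, 53, 58, 70, 78, 90 , 93]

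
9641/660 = 14 + 401/660 = 14.61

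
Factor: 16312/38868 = 4078/9717 = 2^1*3^( - 1)*41^( - 1)*79^( - 1) * 2039^1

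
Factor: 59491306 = 2^1*7^1*293^1*14503^1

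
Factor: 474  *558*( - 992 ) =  - 262376064 = - 2^7 *3^3*31^2 * 79^1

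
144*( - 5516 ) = - 794304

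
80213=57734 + 22479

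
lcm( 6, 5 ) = 30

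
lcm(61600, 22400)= 246400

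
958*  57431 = 55018898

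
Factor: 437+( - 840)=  - 403 = - 13^1*  31^1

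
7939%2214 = 1297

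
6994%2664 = 1666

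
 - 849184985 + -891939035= - 1741124020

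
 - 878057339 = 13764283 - 891821622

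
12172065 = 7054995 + 5117070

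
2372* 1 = 2372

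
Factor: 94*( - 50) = - 4700 = -  2^2*5^2*47^1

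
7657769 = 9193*833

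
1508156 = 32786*46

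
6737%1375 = 1237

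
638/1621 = 638/1621 = 0.39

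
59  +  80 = 139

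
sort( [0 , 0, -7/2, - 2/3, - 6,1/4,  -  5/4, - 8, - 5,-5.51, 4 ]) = [ - 8, -6, - 5.51, - 5, - 7/2,-5/4, - 2/3, 0, 0, 1/4,4]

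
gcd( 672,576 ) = 96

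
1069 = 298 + 771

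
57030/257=221  +  233/257 = 221.91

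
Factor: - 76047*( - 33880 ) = 2^3 * 3^1*5^1 * 7^1*11^2*25349^1 = 2576472360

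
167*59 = 9853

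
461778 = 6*76963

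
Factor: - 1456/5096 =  -2^1 * 7^( - 1 ) = - 2/7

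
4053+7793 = 11846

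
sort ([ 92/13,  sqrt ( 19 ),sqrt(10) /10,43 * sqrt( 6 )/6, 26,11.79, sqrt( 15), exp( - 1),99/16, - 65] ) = [ - 65,sqrt( 10 )/10,exp( - 1), sqrt( 15),sqrt( 19),99/16,92/13 , 11.79, 43*sqrt ( 6)/6, 26]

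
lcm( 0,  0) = 0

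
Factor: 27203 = 11^1*2473^1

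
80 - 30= 50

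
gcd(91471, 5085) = 1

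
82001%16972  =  14113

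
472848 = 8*59106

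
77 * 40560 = 3123120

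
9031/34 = 265 + 21/34  =  265.62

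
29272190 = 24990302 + 4281888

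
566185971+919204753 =1485390724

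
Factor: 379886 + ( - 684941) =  - 305055 = - 3^2*5^1*6779^1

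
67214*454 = 30515156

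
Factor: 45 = 3^2*5^1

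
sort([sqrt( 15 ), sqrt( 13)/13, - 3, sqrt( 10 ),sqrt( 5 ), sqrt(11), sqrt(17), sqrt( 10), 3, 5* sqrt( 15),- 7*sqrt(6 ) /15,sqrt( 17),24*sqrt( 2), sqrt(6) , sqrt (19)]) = [ -3,  -  7 * sqrt( 6 )/15,sqrt( 13)/13,sqrt(5),  sqrt( 6), 3,  sqrt(10 ),sqrt( 10),sqrt(11),  sqrt( 15), sqrt( 17),sqrt( 17),sqrt(19), 5*sqrt( 15 ), 24*sqrt( 2) ] 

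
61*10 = 610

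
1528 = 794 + 734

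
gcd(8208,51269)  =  1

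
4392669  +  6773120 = 11165789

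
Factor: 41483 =13^1*3191^1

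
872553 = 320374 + 552179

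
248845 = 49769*5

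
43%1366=43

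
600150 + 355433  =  955583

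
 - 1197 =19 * ( - 63 )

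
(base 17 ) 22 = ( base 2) 100100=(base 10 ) 36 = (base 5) 121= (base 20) 1g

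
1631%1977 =1631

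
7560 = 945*8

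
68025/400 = 170+1/16 = 170.06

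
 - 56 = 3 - 59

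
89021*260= 23145460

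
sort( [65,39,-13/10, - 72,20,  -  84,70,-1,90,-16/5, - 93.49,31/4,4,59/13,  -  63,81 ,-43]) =[- 93.49,  -  84, - 72,-63,  -  43,  -  16/5,  -  13/10 , - 1,4,59/13,31/4  ,  20,39 , 65,70,81,90] 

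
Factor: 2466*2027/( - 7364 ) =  - 2499291/3682 = -  2^(  -  1)* 3^2*7^( - 1) * 137^1*263^(-1) * 2027^1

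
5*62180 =310900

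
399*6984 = 2786616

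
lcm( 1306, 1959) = 3918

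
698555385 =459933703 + 238621682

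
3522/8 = 1761/4 = 440.25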